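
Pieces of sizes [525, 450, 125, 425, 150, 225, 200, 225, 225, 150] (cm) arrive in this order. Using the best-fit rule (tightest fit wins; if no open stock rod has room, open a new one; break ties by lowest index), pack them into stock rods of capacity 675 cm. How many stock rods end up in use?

5

  525 → stock rod 1 (new)  [load 525/675]
  450 → stock rod 2 (new)  [load 450/675]
  125 → stock rod 1  [load 650/675]
  425 → stock rod 3 (new)  [load 425/675]
  150 → stock rod 2  [load 600/675]
  225 → stock rod 3  [load 650/675]
  200 → stock rod 4 (new)  [load 200/675]
  225 → stock rod 4  [load 425/675]
  225 → stock rod 4  [load 650/675]
  150 → stock rod 5 (new)  [load 150/675]
5 stock rods opened.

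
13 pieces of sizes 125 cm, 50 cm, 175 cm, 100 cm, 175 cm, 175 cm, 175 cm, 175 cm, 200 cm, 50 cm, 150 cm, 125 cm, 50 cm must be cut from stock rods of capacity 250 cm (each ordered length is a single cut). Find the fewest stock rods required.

Total = 200 + 175 + 175 + 175 + 175 + 175 + 150 + 125 + 125 + 100 + 50 + 50 + 50 = 1725 cm.
Lower bound: ⌈1725/250⌉ = 7 stock rods.
A packing using 8 stock rods:
  stock rod 1: 200 + 50 = 250
  stock rod 2: 175 + 50 = 225
  stock rod 3: 175 + 50 = 225
  stock rod 4: 175 = 175
  stock rod 5: 175 = 175
  stock rod 6: 175 = 175
  stock rod 7: 150 + 100 = 250
  stock rod 8: 125 + 125 = 250
No arrangement into 7 stock rods stays within capacity, so 8 is optimal.

8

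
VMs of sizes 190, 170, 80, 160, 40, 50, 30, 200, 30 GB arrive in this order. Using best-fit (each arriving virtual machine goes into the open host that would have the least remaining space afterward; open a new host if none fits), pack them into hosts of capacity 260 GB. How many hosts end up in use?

  190 → host 1 (new)  [load 190/260]
  170 → host 2 (new)  [load 170/260]
  80 → host 2  [load 250/260]
  160 → host 3 (new)  [load 160/260]
  40 → host 1  [load 230/260]
  50 → host 3  [load 210/260]
  30 → host 1  [load 260/260]
  200 → host 4 (new)  [load 200/260]
  30 → host 3  [load 240/260]
4 hosts opened.

4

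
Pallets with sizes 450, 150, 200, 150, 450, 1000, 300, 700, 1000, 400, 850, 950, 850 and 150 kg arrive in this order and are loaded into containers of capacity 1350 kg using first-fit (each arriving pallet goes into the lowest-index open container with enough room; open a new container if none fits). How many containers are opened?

7

  450 → container 1 (new)  [load 450/1350]
  150 → container 1  [load 600/1350]
  200 → container 1  [load 800/1350]
  150 → container 1  [load 950/1350]
  450 → container 2 (new)  [load 450/1350]
  1000 → container 3 (new)  [load 1000/1350]
  300 → container 1  [load 1250/1350]
  700 → container 2  [load 1150/1350]
  1000 → container 4 (new)  [load 1000/1350]
  400 → container 5 (new)  [load 400/1350]
  850 → container 5  [load 1250/1350]
  950 → container 6 (new)  [load 950/1350]
  850 → container 7 (new)  [load 850/1350]
  150 → container 2  [load 1300/1350]
7 containers opened.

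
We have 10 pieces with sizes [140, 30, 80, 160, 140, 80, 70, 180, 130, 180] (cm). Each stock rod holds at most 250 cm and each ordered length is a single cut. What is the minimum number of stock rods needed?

Total = 180 + 180 + 160 + 140 + 140 + 130 + 80 + 80 + 70 + 30 = 1190 cm.
Lower bound: ⌈1190/250⌉ = 5 stock rods.
Also, 6 pieces each exceed 125 cm, and no two of those can share a stock rod, so at least 6 stock rods are needed.
A packing using 6 stock rods:
  stock rod 1: 180 + 70 = 250
  stock rod 2: 180 + 30 = 210
  stock rod 3: 160 + 80 = 240
  stock rod 4: 140 + 80 = 220
  stock rod 5: 140 = 140
  stock rod 6: 130 = 130
This matches the lower bound, so 6 is optimal.

6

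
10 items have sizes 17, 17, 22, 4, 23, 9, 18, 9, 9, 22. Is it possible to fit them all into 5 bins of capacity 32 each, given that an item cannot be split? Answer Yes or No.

Total = 150; ⌈150/32⌉ = 5.
6 items each exceed half the capacity and cannot share a bin, forcing at least 6 bins.
At least 6 bins are required, but only 5 are allowed.

No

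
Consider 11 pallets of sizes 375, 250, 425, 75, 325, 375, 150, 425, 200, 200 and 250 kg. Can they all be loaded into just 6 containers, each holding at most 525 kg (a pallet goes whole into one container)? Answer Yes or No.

Total = 3050 kg; ⌈3050/525⌉ = 6.
The bound of 6 does not rule out 6, but exhaustive search shows no assignment into 6 containers of capacity 525 kg exists — the minimum is 7.

No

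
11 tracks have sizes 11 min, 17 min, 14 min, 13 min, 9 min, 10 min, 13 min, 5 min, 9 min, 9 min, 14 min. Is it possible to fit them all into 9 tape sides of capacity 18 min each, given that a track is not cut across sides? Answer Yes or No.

A valid assignment using 9 tape sides:
  side 1: 17 = 17
  side 2: 14 = 14
  side 3: 14 = 14
  side 4: 13 + 5 = 18
  side 5: 13 = 13
  side 6: 11 = 11
  side 7: 10 = 10
  side 8: 9 + 9 = 18
  side 9: 9 = 9
Every load is within 18 min, so 9 tape sides suffice.

Yes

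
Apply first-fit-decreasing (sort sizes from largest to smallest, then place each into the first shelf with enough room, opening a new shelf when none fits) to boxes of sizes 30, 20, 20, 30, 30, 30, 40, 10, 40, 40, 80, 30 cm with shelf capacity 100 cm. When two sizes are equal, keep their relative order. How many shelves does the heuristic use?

4

Sorted descending: 80, 40, 40, 40, 30, 30, 30, 30, 30, 20, 20, 10.
  80 → shelf 1 (new)  [load 80/100]
  40 → shelf 2 (new)  [load 40/100]
  40 → shelf 2  [load 80/100]
  40 → shelf 3 (new)  [load 40/100]
  30 → shelf 3  [load 70/100]
  30 → shelf 3  [load 100/100]
  30 → shelf 4 (new)  [load 30/100]
  30 → shelf 4  [load 60/100]
  30 → shelf 4  [load 90/100]
  20 → shelf 1  [load 100/100]
  20 → shelf 2  [load 100/100]
  10 → shelf 4  [load 100/100]
4 shelves opened.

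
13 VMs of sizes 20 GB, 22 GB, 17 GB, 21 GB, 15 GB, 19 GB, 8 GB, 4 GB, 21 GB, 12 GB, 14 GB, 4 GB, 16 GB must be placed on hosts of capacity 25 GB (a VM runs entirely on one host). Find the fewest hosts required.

Total = 22 + 21 + 21 + 20 + 19 + 17 + 16 + 15 + 14 + 12 + 8 + 4 + 4 = 193 GB.
Lower bound: ⌈193/25⌉ = 8 hosts.
Also, 9 VMs each exceed 25/2 GB, and no two of those can share a host, so at least 9 hosts are needed.
A packing using 10 hosts:
  host 1: 22 = 22
  host 2: 21 + 4 = 25
  host 3: 21 + 4 = 25
  host 4: 20 = 20
  host 5: 19 = 19
  host 6: 17 + 8 = 25
  host 7: 16 = 16
  host 8: 15 = 15
  host 9: 14 = 14
  host 10: 12 = 12
No arrangement into 9 hosts stays within capacity, so 10 is optimal.

10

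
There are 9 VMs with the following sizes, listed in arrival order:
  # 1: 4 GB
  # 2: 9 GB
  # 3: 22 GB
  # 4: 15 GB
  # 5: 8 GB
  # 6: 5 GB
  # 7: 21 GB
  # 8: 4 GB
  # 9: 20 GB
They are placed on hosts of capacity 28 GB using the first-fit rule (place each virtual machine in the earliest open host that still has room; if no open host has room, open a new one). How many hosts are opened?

  4 → host 1 (new)  [load 4/28]
  9 → host 1  [load 13/28]
  22 → host 2 (new)  [load 22/28]
  15 → host 1  [load 28/28]
  8 → host 3 (new)  [load 8/28]
  5 → host 2  [load 27/28]
  21 → host 4 (new)  [load 21/28]
  4 → host 3  [load 12/28]
  20 → host 5 (new)  [load 20/28]
5 hosts opened.

5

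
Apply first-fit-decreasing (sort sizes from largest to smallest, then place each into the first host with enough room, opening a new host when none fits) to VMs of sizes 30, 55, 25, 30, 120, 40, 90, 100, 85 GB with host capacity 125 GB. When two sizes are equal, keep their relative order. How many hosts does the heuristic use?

5

Sorted descending: 120, 100, 90, 85, 55, 40, 30, 30, 25.
  120 → host 1 (new)  [load 120/125]
  100 → host 2 (new)  [load 100/125]
  90 → host 3 (new)  [load 90/125]
  85 → host 4 (new)  [load 85/125]
  55 → host 5 (new)  [load 55/125]
  40 → host 4  [load 125/125]
  30 → host 3  [load 120/125]
  30 → host 5  [load 85/125]
  25 → host 2  [load 125/125]
5 hosts opened.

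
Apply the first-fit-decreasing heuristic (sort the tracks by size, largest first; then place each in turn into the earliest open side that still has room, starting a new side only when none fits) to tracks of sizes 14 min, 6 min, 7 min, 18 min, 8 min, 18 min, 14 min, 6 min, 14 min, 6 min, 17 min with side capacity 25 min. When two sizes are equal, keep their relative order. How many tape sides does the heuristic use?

Sorted descending: 18, 18, 17, 14, 14, 14, 8, 7, 6, 6, 6.
  18 → side 1 (new)  [load 18/25]
  18 → side 2 (new)  [load 18/25]
  17 → side 3 (new)  [load 17/25]
  14 → side 4 (new)  [load 14/25]
  14 → side 5 (new)  [load 14/25]
  14 → side 6 (new)  [load 14/25]
  8 → side 3  [load 25/25]
  7 → side 1  [load 25/25]
  6 → side 2  [load 24/25]
  6 → side 4  [load 20/25]
  6 → side 5  [load 20/25]
6 tape sides opened.

6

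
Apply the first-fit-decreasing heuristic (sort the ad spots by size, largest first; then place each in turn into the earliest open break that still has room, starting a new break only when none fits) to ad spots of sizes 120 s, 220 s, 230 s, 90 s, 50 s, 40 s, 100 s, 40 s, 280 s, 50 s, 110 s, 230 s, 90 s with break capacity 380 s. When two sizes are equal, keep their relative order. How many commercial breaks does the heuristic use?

Sorted descending: 280, 230, 230, 220, 120, 110, 100, 90, 90, 50, 50, 40, 40.
  280 → break 1 (new)  [load 280/380]
  230 → break 2 (new)  [load 230/380]
  230 → break 3 (new)  [load 230/380]
  220 → break 4 (new)  [load 220/380]
  120 → break 2  [load 350/380]
  110 → break 3  [load 340/380]
  100 → break 1  [load 380/380]
  90 → break 4  [load 310/380]
  90 → break 5 (new)  [load 90/380]
  50 → break 4  [load 360/380]
  50 → break 5  [load 140/380]
  40 → break 3  [load 380/380]
  40 → break 5  [load 180/380]
5 commercial breaks opened.

5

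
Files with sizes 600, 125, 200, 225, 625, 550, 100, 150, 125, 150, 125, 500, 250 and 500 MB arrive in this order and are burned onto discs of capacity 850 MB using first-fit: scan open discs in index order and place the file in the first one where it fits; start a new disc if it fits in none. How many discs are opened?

6

  600 → disc 1 (new)  [load 600/850]
  125 → disc 1  [load 725/850]
  200 → disc 2 (new)  [load 200/850]
  225 → disc 2  [load 425/850]
  625 → disc 3 (new)  [load 625/850]
  550 → disc 4 (new)  [load 550/850]
  100 → disc 1  [load 825/850]
  150 → disc 2  [load 575/850]
  125 → disc 2  [load 700/850]
  150 → disc 2  [load 850/850]
  125 → disc 3  [load 750/850]
  500 → disc 5 (new)  [load 500/850]
  250 → disc 4  [load 800/850]
  500 → disc 6 (new)  [load 500/850]
6 discs opened.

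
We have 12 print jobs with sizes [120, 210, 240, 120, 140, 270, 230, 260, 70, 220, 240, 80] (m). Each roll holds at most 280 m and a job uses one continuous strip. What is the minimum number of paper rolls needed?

Total = 270 + 260 + 240 + 240 + 230 + 220 + 210 + 140 + 120 + 120 + 80 + 70 = 2200 m.
Lower bound: ⌈2200/280⌉ = 8 paper rolls.
A packing using 9 paper rolls:
  roll 1: 270 = 270
  roll 2: 260 = 260
  roll 3: 240 = 240
  roll 4: 240 = 240
  roll 5: 230 = 230
  roll 6: 220 = 220
  roll 7: 210 + 70 = 280
  roll 8: 140 + 120 = 260
  roll 9: 120 + 80 = 200
No arrangement into 8 paper rolls stays within capacity, so 9 is optimal.

9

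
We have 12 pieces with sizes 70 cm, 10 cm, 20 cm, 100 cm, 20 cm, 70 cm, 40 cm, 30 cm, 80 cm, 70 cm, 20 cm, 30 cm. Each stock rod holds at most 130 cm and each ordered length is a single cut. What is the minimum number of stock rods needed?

Total = 100 + 80 + 70 + 70 + 70 + 40 + 30 + 30 + 20 + 20 + 20 + 10 = 560 cm.
Lower bound: ⌈560/130⌉ = 5 stock rods.
A packing using 5 stock rods:
  stock rod 1: 100 + 30 = 130
  stock rod 2: 80 + 40 + 10 = 130
  stock rod 3: 70 + 30 + 20 = 120
  stock rod 4: 70 + 20 + 20 = 110
  stock rod 5: 70 = 70
This matches the lower bound, so 5 is optimal.

5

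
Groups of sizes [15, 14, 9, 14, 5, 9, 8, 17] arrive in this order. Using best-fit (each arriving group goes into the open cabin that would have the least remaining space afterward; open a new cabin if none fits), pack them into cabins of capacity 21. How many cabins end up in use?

6

  15 → cabin 1 (new)  [load 15/21]
  14 → cabin 2 (new)  [load 14/21]
  9 → cabin 3 (new)  [load 9/21]
  14 → cabin 4 (new)  [load 14/21]
  5 → cabin 1  [load 20/21]
  9 → cabin 3  [load 18/21]
  8 → cabin 5 (new)  [load 8/21]
  17 → cabin 6 (new)  [load 17/21]
6 cabins opened.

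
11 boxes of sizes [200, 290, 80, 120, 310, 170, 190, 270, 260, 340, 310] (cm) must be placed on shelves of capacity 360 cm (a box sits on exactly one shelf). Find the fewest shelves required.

Total = 340 + 310 + 310 + 290 + 270 + 260 + 200 + 190 + 170 + 120 + 80 = 2540 cm.
Lower bound: ⌈2540/360⌉ = 8 shelves.
A packing using 8 shelves:
  shelf 1: 340 = 340
  shelf 2: 310 = 310
  shelf 3: 310 = 310
  shelf 4: 290 = 290
  shelf 5: 270 + 80 = 350
  shelf 6: 260 = 260
  shelf 7: 200 + 120 = 320
  shelf 8: 190 + 170 = 360
This matches the lower bound, so 8 is optimal.

8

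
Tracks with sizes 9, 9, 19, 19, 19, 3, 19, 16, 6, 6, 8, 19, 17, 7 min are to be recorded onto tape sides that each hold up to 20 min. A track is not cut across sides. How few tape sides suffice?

10

Total = 19 + 19 + 19 + 19 + 19 + 17 + 16 + 9 + 9 + 8 + 7 + 6 + 6 + 3 = 176 min.
Lower bound: ⌈176/20⌉ = 9 tape sides.
A packing using 10 tape sides:
  side 1: 19 = 19
  side 2: 19 = 19
  side 3: 19 = 19
  side 4: 19 = 19
  side 5: 19 = 19
  side 6: 17 + 3 = 20
  side 7: 16 = 16
  side 8: 9 + 9 = 18
  side 9: 8 + 7 = 15
  side 10: 6 + 6 = 12
No arrangement into 9 tape sides stays within capacity, so 10 is optimal.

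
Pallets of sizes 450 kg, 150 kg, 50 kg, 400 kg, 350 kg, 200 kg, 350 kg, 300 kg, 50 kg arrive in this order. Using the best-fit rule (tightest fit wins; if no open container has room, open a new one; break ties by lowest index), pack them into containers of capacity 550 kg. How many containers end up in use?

5

  450 → container 1 (new)  [load 450/550]
  150 → container 2 (new)  [load 150/550]
  50 → container 1  [load 500/550]
  400 → container 2  [load 550/550]
  350 → container 3 (new)  [load 350/550]
  200 → container 3  [load 550/550]
  350 → container 4 (new)  [load 350/550]
  300 → container 5 (new)  [load 300/550]
  50 → container 1  [load 550/550]
5 containers opened.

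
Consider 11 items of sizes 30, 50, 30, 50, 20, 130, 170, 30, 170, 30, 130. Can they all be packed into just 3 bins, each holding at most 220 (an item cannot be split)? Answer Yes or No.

No

Total = 840; ⌈840/220⌉ = 4.
At least 4 bins are required, but only 3 are allowed.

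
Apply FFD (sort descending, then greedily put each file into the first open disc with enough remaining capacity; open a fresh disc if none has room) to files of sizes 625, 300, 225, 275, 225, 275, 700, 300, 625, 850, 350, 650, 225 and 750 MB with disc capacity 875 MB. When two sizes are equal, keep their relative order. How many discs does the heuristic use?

8

Sorted descending: 850, 750, 700, 650, 625, 625, 350, 300, 300, 275, 275, 225, 225, 225.
  850 → disc 1 (new)  [load 850/875]
  750 → disc 2 (new)  [load 750/875]
  700 → disc 3 (new)  [load 700/875]
  650 → disc 4 (new)  [load 650/875]
  625 → disc 5 (new)  [load 625/875]
  625 → disc 6 (new)  [load 625/875]
  350 → disc 7 (new)  [load 350/875]
  300 → disc 7  [load 650/875]
  300 → disc 8 (new)  [load 300/875]
  275 → disc 8  [load 575/875]
  275 → disc 8  [load 850/875]
  225 → disc 4  [load 875/875]
  225 → disc 5  [load 850/875]
  225 → disc 6  [load 850/875]
8 discs opened.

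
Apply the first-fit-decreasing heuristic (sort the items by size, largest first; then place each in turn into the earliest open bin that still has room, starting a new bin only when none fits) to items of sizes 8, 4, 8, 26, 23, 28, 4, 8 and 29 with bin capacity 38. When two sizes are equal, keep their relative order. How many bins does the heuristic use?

4

Sorted descending: 29, 28, 26, 23, 8, 8, 8, 4, 4.
  29 → bin 1 (new)  [load 29/38]
  28 → bin 2 (new)  [load 28/38]
  26 → bin 3 (new)  [load 26/38]
  23 → bin 4 (new)  [load 23/38]
  8 → bin 1  [load 37/38]
  8 → bin 2  [load 36/38]
  8 → bin 3  [load 34/38]
  4 → bin 3  [load 38/38]
  4 → bin 4  [load 27/38]
4 bins opened.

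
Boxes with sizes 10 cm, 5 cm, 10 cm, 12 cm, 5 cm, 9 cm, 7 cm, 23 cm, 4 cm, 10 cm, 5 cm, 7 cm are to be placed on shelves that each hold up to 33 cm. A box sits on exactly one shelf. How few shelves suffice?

4

Total = 23 + 12 + 10 + 10 + 10 + 9 + 7 + 7 + 5 + 5 + 5 + 4 = 107 cm.
Lower bound: ⌈107/33⌉ = 4 shelves.
A packing using 4 shelves:
  shelf 1: 23 + 10 = 33
  shelf 2: 12 + 10 + 10 = 32
  shelf 3: 9 + 7 + 7 + 5 + 5 = 33
  shelf 4: 5 + 4 = 9
This matches the lower bound, so 4 is optimal.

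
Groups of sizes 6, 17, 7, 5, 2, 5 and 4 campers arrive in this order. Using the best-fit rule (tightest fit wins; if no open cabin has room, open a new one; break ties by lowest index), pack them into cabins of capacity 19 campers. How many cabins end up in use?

  6 → cabin 1 (new)  [load 6/19]
  17 → cabin 2 (new)  [load 17/19]
  7 → cabin 1  [load 13/19]
  5 → cabin 1  [load 18/19]
  2 → cabin 2  [load 19/19]
  5 → cabin 3 (new)  [load 5/19]
  4 → cabin 3  [load 9/19]
3 cabins opened.

3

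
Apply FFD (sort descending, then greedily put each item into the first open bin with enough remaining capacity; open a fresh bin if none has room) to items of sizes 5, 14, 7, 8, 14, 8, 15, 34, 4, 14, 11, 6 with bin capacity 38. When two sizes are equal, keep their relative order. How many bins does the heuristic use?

4

Sorted descending: 34, 15, 14, 14, 14, 11, 8, 8, 7, 6, 5, 4.
  34 → bin 1 (new)  [load 34/38]
  15 → bin 2 (new)  [load 15/38]
  14 → bin 2  [load 29/38]
  14 → bin 3 (new)  [load 14/38]
  14 → bin 3  [load 28/38]
  11 → bin 4 (new)  [load 11/38]
  8 → bin 2  [load 37/38]
  8 → bin 3  [load 36/38]
  7 → bin 4  [load 18/38]
  6 → bin 4  [load 24/38]
  5 → bin 4  [load 29/38]
  4 → bin 1  [load 38/38]
4 bins opened.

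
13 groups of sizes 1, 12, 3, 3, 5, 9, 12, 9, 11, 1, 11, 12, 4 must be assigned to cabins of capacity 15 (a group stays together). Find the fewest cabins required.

Total = 12 + 12 + 12 + 11 + 11 + 9 + 9 + 5 + 4 + 3 + 3 + 1 + 1 = 93.
Lower bound: ⌈93/15⌉ = 7 cabins.
A packing using 7 cabins:
  cabin 1: 12 + 3 = 15
  cabin 2: 12 + 3 = 15
  cabin 3: 12 + 1 + 1 = 14
  cabin 4: 11 + 4 = 15
  cabin 5: 11 = 11
  cabin 6: 9 + 5 = 14
  cabin 7: 9 = 9
This matches the lower bound, so 7 is optimal.

7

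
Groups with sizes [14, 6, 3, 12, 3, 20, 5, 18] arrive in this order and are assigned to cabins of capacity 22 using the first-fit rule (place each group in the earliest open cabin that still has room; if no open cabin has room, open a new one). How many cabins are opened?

  14 → cabin 1 (new)  [load 14/22]
  6 → cabin 1  [load 20/22]
  3 → cabin 2 (new)  [load 3/22]
  12 → cabin 2  [load 15/22]
  3 → cabin 2  [load 18/22]
  20 → cabin 3 (new)  [load 20/22]
  5 → cabin 4 (new)  [load 5/22]
  18 → cabin 5 (new)  [load 18/22]
5 cabins opened.

5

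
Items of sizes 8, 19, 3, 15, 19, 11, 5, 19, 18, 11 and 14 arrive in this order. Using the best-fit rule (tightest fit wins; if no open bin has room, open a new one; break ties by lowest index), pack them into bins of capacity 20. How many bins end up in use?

9

  8 → bin 1 (new)  [load 8/20]
  19 → bin 2 (new)  [load 19/20]
  3 → bin 1  [load 11/20]
  15 → bin 3 (new)  [load 15/20]
  19 → bin 4 (new)  [load 19/20]
  11 → bin 5 (new)  [load 11/20]
  5 → bin 3  [load 20/20]
  19 → bin 6 (new)  [load 19/20]
  18 → bin 7 (new)  [load 18/20]
  11 → bin 8 (new)  [load 11/20]
  14 → bin 9 (new)  [load 14/20]
9 bins opened.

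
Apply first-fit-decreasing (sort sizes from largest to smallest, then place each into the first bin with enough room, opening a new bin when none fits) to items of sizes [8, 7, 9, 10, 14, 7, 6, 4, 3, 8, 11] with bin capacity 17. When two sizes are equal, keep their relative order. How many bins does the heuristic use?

6

Sorted descending: 14, 11, 10, 9, 8, 8, 7, 7, 6, 4, 3.
  14 → bin 1 (new)  [load 14/17]
  11 → bin 2 (new)  [load 11/17]
  10 → bin 3 (new)  [load 10/17]
  9 → bin 4 (new)  [load 9/17]
  8 → bin 4  [load 17/17]
  8 → bin 5 (new)  [load 8/17]
  7 → bin 3  [load 17/17]
  7 → bin 5  [load 15/17]
  6 → bin 2  [load 17/17]
  4 → bin 6 (new)  [load 4/17]
  3 → bin 1  [load 17/17]
6 bins opened.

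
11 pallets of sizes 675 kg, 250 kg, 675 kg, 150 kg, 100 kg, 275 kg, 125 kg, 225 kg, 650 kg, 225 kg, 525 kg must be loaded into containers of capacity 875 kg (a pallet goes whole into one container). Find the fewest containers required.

5

Total = 675 + 675 + 650 + 525 + 275 + 250 + 225 + 225 + 150 + 125 + 100 = 3875 kg.
Lower bound: ⌈3875/875⌉ = 5 containers.
A packing using 5 containers:
  container 1: 675 + 150 = 825
  container 2: 675 + 125 = 800
  container 3: 650 + 225 = 875
  container 4: 525 + 275 = 800
  container 5: 250 + 225 + 100 = 575
This matches the lower bound, so 5 is optimal.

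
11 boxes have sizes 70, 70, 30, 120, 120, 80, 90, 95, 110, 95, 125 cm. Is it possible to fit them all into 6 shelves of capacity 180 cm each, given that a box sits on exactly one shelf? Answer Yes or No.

No

Total = 1005 cm; ⌈1005/180⌉ = 6.
The bound of 6 does not rule out 6, but exhaustive search shows no assignment into 6 shelves of capacity 180 cm exists — the minimum is 7.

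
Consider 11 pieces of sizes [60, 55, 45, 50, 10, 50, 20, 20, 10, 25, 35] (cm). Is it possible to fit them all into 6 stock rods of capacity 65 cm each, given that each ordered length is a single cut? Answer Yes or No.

Total = 380 cm; ⌈380/65⌉ = 6.
The bound of 6 does not rule out 6, but exhaustive search shows no assignment into 6 stock rods of capacity 65 cm exists — the minimum is 7.

No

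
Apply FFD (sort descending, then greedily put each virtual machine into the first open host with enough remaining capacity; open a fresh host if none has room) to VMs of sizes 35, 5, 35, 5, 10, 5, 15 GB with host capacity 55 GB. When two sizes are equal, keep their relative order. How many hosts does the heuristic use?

Sorted descending: 35, 35, 15, 10, 5, 5, 5.
  35 → host 1 (new)  [load 35/55]
  35 → host 2 (new)  [load 35/55]
  15 → host 1  [load 50/55]
  10 → host 2  [load 45/55]
  5 → host 1  [load 55/55]
  5 → host 2  [load 50/55]
  5 → host 2  [load 55/55]
2 hosts opened.

2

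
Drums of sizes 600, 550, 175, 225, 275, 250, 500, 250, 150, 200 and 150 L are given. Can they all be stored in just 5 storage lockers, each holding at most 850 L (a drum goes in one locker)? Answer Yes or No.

Yes

A valid assignment using 4 storage lockers:
  locker 1: 600 + 250 = 850
  locker 2: 550 + 275 = 825
  locker 3: 500 + 200 + 150 = 850
  locker 4: 250 + 225 + 175 + 150 = 800
That uses only 4 ≤ 5, so 5 storage lockers are enough.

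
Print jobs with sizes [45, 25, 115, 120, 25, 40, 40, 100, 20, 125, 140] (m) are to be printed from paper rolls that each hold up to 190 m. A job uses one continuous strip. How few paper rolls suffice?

5

Total = 140 + 125 + 120 + 115 + 100 + 45 + 40 + 40 + 25 + 25 + 20 = 795 m.
Lower bound: ⌈795/190⌉ = 5 paper rolls.
A packing using 5 paper rolls:
  roll 1: 140 + 45 = 185
  roll 2: 125 + 40 + 25 = 190
  roll 3: 120 + 40 + 25 = 185
  roll 4: 115 + 20 = 135
  roll 5: 100 = 100
This matches the lower bound, so 5 is optimal.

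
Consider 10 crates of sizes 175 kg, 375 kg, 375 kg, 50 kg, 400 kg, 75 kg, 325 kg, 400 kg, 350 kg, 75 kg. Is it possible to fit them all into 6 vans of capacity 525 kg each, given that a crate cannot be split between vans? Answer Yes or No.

A valid assignment using 6 vans:
  van 1: 400 + 75 + 50 = 525
  van 2: 400 + 75 = 475
  van 3: 375 = 375
  van 4: 375 = 375
  van 5: 350 + 175 = 525
  van 6: 325 = 325
Every load is within 525 kg, so 6 vans suffice.

Yes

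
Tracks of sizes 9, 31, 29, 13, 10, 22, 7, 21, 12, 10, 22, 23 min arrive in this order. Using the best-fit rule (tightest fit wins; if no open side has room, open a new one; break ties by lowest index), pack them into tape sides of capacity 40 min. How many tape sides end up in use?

6

  9 → side 1 (new)  [load 9/40]
  31 → side 1  [load 40/40]
  29 → side 2 (new)  [load 29/40]
  13 → side 3 (new)  [load 13/40]
  10 → side 2  [load 39/40]
  22 → side 3  [load 35/40]
  7 → side 4 (new)  [load 7/40]
  21 → side 4  [load 28/40]
  12 → side 4  [load 40/40]
  10 → side 5 (new)  [load 10/40]
  22 → side 5  [load 32/40]
  23 → side 6 (new)  [load 23/40]
6 tape sides opened.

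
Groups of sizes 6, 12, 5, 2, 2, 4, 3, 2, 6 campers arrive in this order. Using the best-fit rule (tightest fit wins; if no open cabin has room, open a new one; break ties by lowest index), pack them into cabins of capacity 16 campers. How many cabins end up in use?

3

  6 → cabin 1 (new)  [load 6/16]
  12 → cabin 2 (new)  [load 12/16]
  5 → cabin 1  [load 11/16]
  2 → cabin 2  [load 14/16]
  2 → cabin 2  [load 16/16]
  4 → cabin 1  [load 15/16]
  3 → cabin 3 (new)  [load 3/16]
  2 → cabin 3  [load 5/16]
  6 → cabin 3  [load 11/16]
3 cabins opened.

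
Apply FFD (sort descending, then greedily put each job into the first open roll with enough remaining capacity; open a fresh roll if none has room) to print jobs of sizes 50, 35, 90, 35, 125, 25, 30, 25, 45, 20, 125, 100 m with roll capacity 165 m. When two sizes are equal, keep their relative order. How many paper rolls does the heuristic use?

5

Sorted descending: 125, 125, 100, 90, 50, 45, 35, 35, 30, 25, 25, 20.
  125 → roll 1 (new)  [load 125/165]
  125 → roll 2 (new)  [load 125/165]
  100 → roll 3 (new)  [load 100/165]
  90 → roll 4 (new)  [load 90/165]
  50 → roll 3  [load 150/165]
  45 → roll 4  [load 135/165]
  35 → roll 1  [load 160/165]
  35 → roll 2  [load 160/165]
  30 → roll 4  [load 165/165]
  25 → roll 5 (new)  [load 25/165]
  25 → roll 5  [load 50/165]
  20 → roll 5  [load 70/165]
5 paper rolls opened.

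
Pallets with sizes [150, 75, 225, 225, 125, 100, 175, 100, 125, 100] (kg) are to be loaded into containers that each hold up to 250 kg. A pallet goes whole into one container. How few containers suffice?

6

Total = 225 + 225 + 175 + 150 + 125 + 125 + 100 + 100 + 100 + 75 = 1400 kg.
Lower bound: ⌈1400/250⌉ = 6 containers.
A packing using 6 containers:
  container 1: 225 = 225
  container 2: 225 = 225
  container 3: 175 + 75 = 250
  container 4: 150 + 100 = 250
  container 5: 125 + 125 = 250
  container 6: 100 + 100 = 200
This matches the lower bound, so 6 is optimal.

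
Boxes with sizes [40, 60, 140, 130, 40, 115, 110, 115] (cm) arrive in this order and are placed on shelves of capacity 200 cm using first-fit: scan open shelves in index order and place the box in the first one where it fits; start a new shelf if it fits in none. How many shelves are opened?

6

  40 → shelf 1 (new)  [load 40/200]
  60 → shelf 1  [load 100/200]
  140 → shelf 2 (new)  [load 140/200]
  130 → shelf 3 (new)  [load 130/200]
  40 → shelf 1  [load 140/200]
  115 → shelf 4 (new)  [load 115/200]
  110 → shelf 5 (new)  [load 110/200]
  115 → shelf 6 (new)  [load 115/200]
6 shelves opened.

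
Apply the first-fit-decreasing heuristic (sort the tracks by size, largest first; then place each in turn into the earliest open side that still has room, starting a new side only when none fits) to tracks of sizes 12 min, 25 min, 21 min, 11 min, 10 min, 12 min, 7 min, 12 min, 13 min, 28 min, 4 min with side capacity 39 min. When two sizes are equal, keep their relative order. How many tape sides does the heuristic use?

Sorted descending: 28, 25, 21, 13, 12, 12, 12, 11, 10, 7, 4.
  28 → side 1 (new)  [load 28/39]
  25 → side 2 (new)  [load 25/39]
  21 → side 3 (new)  [load 21/39]
  13 → side 2  [load 38/39]
  12 → side 3  [load 33/39]
  12 → side 4 (new)  [load 12/39]
  12 → side 4  [load 24/39]
  11 → side 1  [load 39/39]
  10 → side 4  [load 34/39]
  7 → side 5 (new)  [load 7/39]
  4 → side 3  [load 37/39]
5 tape sides opened.

5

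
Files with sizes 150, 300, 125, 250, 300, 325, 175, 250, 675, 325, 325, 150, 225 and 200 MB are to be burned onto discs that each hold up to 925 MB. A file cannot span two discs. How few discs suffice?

5

Total = 675 + 325 + 325 + 325 + 300 + 300 + 250 + 250 + 225 + 200 + 175 + 150 + 150 + 125 = 3775 MB.
Lower bound: ⌈3775/925⌉ = 5 discs.
A packing using 5 discs:
  disc 1: 675 + 250 = 925
  disc 2: 325 + 325 + 250 = 900
  disc 3: 325 + 300 + 300 = 925
  disc 4: 225 + 200 + 175 + 150 + 150 = 900
  disc 5: 125 = 125
This matches the lower bound, so 5 is optimal.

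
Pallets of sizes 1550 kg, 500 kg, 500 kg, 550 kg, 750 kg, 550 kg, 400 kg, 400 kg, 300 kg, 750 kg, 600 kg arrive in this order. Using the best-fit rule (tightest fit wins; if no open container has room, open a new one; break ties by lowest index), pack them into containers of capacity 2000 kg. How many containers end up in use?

  1550 → container 1 (new)  [load 1550/2000]
  500 → container 2 (new)  [load 500/2000]
  500 → container 2  [load 1000/2000]
  550 → container 2  [load 1550/2000]
  750 → container 3 (new)  [load 750/2000]
  550 → container 3  [load 1300/2000]
  400 → container 1  [load 1950/2000]
  400 → container 2  [load 1950/2000]
  300 → container 3  [load 1600/2000]
  750 → container 4 (new)  [load 750/2000]
  600 → container 4  [load 1350/2000]
4 containers opened.

4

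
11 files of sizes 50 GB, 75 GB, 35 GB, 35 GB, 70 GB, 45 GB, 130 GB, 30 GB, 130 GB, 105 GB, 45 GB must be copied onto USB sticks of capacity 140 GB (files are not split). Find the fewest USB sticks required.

Total = 130 + 130 + 105 + 75 + 70 + 50 + 45 + 45 + 35 + 35 + 30 = 750 GB.
Lower bound: ⌈750/140⌉ = 6 USB sticks.
A packing using 6 USB sticks:
  USB stick 1: 130 = 130
  USB stick 2: 130 = 130
  USB stick 3: 105 + 35 = 140
  USB stick 4: 75 + 50 = 125
  USB stick 5: 70 + 45 = 115
  USB stick 6: 45 + 35 + 30 = 110
This matches the lower bound, so 6 is optimal.

6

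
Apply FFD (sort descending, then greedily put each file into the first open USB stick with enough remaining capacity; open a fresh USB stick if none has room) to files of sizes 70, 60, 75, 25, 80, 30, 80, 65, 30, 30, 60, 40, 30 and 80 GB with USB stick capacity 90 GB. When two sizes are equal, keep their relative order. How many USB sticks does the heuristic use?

10

Sorted descending: 80, 80, 80, 75, 70, 65, 60, 60, 40, 30, 30, 30, 30, 25.
  80 → USB stick 1 (new)  [load 80/90]
  80 → USB stick 2 (new)  [load 80/90]
  80 → USB stick 3 (new)  [load 80/90]
  75 → USB stick 4 (new)  [load 75/90]
  70 → USB stick 5 (new)  [load 70/90]
  65 → USB stick 6 (new)  [load 65/90]
  60 → USB stick 7 (new)  [load 60/90]
  60 → USB stick 8 (new)  [load 60/90]
  40 → USB stick 9 (new)  [load 40/90]
  30 → USB stick 7  [load 90/90]
  30 → USB stick 8  [load 90/90]
  30 → USB stick 9  [load 70/90]
  30 → USB stick 10 (new)  [load 30/90]
  25 → USB stick 6  [load 90/90]
10 USB sticks opened.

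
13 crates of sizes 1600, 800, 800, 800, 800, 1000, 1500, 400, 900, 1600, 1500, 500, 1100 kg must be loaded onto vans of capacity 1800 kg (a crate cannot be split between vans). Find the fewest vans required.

Total = 1600 + 1600 + 1500 + 1500 + 1100 + 1000 + 900 + 800 + 800 + 800 + 800 + 500 + 400 = 13300 kg.
Lower bound: ⌈13300/1800⌉ = 8 vans.
A packing using 9 vans:
  van 1: 1600 = 1600
  van 2: 1600 = 1600
  van 3: 1500 = 1500
  van 4: 1500 = 1500
  van 5: 1100 + 500 = 1600
  van 6: 1000 + 800 = 1800
  van 7: 900 + 800 = 1700
  van 8: 800 + 800 = 1600
  van 9: 400 = 400
No arrangement into 8 vans stays within capacity, so 9 is optimal.

9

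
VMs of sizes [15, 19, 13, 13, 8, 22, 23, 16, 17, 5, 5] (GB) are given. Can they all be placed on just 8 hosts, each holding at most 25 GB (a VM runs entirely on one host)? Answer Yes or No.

A valid assignment using 8 hosts:
  host 1: 23 = 23
  host 2: 22 = 22
  host 3: 19 + 5 = 24
  host 4: 17 + 8 = 25
  host 5: 16 + 5 = 21
  host 6: 15 = 15
  host 7: 13 = 13
  host 8: 13 = 13
Every load is within 25 GB, so 8 hosts suffice.

Yes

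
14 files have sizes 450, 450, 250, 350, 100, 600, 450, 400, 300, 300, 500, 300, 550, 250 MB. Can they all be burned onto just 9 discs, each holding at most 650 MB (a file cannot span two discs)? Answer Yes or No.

No

Total = 5250 MB; ⌈5250/650⌉ = 9.
The bound of 9 does not rule out 9, but exhaustive search shows no assignment into 9 discs of capacity 650 MB exists — the minimum is 10.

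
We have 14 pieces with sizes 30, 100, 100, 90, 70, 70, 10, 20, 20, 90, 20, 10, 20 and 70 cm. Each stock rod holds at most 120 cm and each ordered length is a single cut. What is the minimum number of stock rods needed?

7

Total = 100 + 100 + 90 + 90 + 70 + 70 + 70 + 30 + 20 + 20 + 20 + 20 + 10 + 10 = 720 cm.
Lower bound: ⌈720/120⌉ = 6 stock rods.
Also, 7 pieces each exceed 60 cm, and no two of those can share a stock rod, so at least 7 stock rods are needed.
A packing using 7 stock rods:
  stock rod 1: 100 + 20 = 120
  stock rod 2: 100 + 20 = 120
  stock rod 3: 90 + 30 = 120
  stock rod 4: 90 + 20 + 10 = 120
  stock rod 5: 70 + 20 + 10 = 100
  stock rod 6: 70 = 70
  stock rod 7: 70 = 70
This matches the lower bound, so 7 is optimal.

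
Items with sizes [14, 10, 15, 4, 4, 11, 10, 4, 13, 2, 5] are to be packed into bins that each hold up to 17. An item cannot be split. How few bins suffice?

6

Total = 15 + 14 + 13 + 11 + 10 + 10 + 5 + 4 + 4 + 4 + 2 = 92.
Lower bound: ⌈92/17⌉ = 6 bins.
A packing using 6 bins:
  bin 1: 15 + 2 = 17
  bin 2: 14 = 14
  bin 3: 13 + 4 = 17
  bin 4: 11 + 5 = 16
  bin 5: 10 + 4 = 14
  bin 6: 10 + 4 = 14
This matches the lower bound, so 6 is optimal.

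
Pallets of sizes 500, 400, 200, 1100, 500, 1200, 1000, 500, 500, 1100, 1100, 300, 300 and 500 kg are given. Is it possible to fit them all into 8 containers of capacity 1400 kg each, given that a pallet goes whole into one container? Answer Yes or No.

A valid assignment using 8 containers:
  container 1: 1200 + 200 = 1400
  container 2: 1100 + 300 = 1400
  container 3: 1100 + 300 = 1400
  container 4: 1100 = 1100
  container 5: 1000 + 400 = 1400
  container 6: 500 + 500 = 1000
  container 7: 500 + 500 = 1000
  container 8: 500 = 500
Every load is within 1400 kg, so 8 containers suffice.

Yes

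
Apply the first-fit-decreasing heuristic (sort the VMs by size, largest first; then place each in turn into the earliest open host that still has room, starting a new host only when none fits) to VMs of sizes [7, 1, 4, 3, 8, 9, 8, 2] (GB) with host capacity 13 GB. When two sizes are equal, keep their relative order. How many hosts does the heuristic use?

Sorted descending: 9, 8, 8, 7, 4, 3, 2, 1.
  9 → host 1 (new)  [load 9/13]
  8 → host 2 (new)  [load 8/13]
  8 → host 3 (new)  [load 8/13]
  7 → host 4 (new)  [load 7/13]
  4 → host 1  [load 13/13]
  3 → host 2  [load 11/13]
  2 → host 2  [load 13/13]
  1 → host 3  [load 9/13]
4 hosts opened.

4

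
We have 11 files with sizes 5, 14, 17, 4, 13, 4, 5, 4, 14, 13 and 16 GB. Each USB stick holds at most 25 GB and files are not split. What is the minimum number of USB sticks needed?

Total = 17 + 16 + 14 + 14 + 13 + 13 + 5 + 5 + 4 + 4 + 4 = 109 GB.
Lower bound: ⌈109/25⌉ = 5 USB sticks.
Also, 6 files each exceed 25/2 GB, and no two of those can share a USB stick, so at least 6 USB sticks are needed.
A packing using 6 USB sticks:
  USB stick 1: 17 + 5 = 22
  USB stick 2: 16 + 5 + 4 = 25
  USB stick 3: 14 + 4 + 4 = 22
  USB stick 4: 14 = 14
  USB stick 5: 13 = 13
  USB stick 6: 13 = 13
This matches the lower bound, so 6 is optimal.

6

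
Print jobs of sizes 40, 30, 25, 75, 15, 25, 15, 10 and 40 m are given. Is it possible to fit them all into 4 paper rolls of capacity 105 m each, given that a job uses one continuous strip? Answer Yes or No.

Yes

A valid assignment using 3 paper rolls:
  roll 1: 75 + 30 = 105
  roll 2: 40 + 40 + 25 = 105
  roll 3: 25 + 15 + 15 + 10 = 65
That uses only 3 ≤ 4, so 4 paper rolls are enough.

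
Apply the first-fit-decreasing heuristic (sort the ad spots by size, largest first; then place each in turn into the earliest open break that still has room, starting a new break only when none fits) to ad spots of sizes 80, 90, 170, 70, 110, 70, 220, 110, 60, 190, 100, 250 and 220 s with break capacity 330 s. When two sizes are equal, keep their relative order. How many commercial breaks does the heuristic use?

Sorted descending: 250, 220, 220, 190, 170, 110, 110, 100, 90, 80, 70, 70, 60.
  250 → break 1 (new)  [load 250/330]
  220 → break 2 (new)  [load 220/330]
  220 → break 3 (new)  [load 220/330]
  190 → break 4 (new)  [load 190/330]
  170 → break 5 (new)  [load 170/330]
  110 → break 2  [load 330/330]
  110 → break 3  [load 330/330]
  100 → break 4  [load 290/330]
  90 → break 5  [load 260/330]
  80 → break 1  [load 330/330]
  70 → break 5  [load 330/330]
  70 → break 6 (new)  [load 70/330]
  60 → break 6  [load 130/330]
6 commercial breaks opened.

6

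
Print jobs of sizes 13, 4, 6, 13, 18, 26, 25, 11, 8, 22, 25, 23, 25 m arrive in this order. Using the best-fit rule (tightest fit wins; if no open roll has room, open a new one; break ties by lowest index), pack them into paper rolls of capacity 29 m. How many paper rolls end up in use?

  13 → roll 1 (new)  [load 13/29]
  4 → roll 1  [load 17/29]
  6 → roll 1  [load 23/29]
  13 → roll 2 (new)  [load 13/29]
  18 → roll 3 (new)  [load 18/29]
  26 → roll 4 (new)  [load 26/29]
  25 → roll 5 (new)  [load 25/29]
  11 → roll 3  [load 29/29]
  8 → roll 2  [load 21/29]
  22 → roll 6 (new)  [load 22/29]
  25 → roll 7 (new)  [load 25/29]
  23 → roll 8 (new)  [load 23/29]
  25 → roll 9 (new)  [load 25/29]
9 paper rolls opened.

9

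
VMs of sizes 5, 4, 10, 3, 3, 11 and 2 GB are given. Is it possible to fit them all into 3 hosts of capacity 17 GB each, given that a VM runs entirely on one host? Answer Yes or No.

Yes

A valid assignment using 3 hosts:
  host 1: 11 + 5 = 16
  host 2: 10 + 4 + 3 = 17
  host 3: 3 + 2 = 5
Every load is within 17 GB, so 3 hosts suffice.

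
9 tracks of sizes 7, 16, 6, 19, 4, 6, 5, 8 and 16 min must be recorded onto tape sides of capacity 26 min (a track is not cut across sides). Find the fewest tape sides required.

4

Total = 19 + 16 + 16 + 8 + 7 + 6 + 6 + 5 + 4 = 87 min.
Lower bound: ⌈87/26⌉ = 4 tape sides.
A packing using 4 tape sides:
  side 1: 19 + 7 = 26
  side 2: 16 + 8 = 24
  side 3: 16 + 6 + 4 = 26
  side 4: 6 + 5 = 11
This matches the lower bound, so 4 is optimal.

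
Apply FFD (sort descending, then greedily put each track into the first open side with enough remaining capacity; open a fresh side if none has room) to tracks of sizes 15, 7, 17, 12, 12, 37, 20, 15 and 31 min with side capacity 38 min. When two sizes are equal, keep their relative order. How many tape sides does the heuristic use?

5

Sorted descending: 37, 31, 20, 17, 15, 15, 12, 12, 7.
  37 → side 1 (new)  [load 37/38]
  31 → side 2 (new)  [load 31/38]
  20 → side 3 (new)  [load 20/38]
  17 → side 3  [load 37/38]
  15 → side 4 (new)  [load 15/38]
  15 → side 4  [load 30/38]
  12 → side 5 (new)  [load 12/38]
  12 → side 5  [load 24/38]
  7 → side 2  [load 38/38]
5 tape sides opened.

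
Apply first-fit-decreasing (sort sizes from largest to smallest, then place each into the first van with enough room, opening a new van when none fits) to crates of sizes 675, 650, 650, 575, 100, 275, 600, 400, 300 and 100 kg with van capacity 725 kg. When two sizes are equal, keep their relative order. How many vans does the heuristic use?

Sorted descending: 675, 650, 650, 600, 575, 400, 300, 275, 100, 100.
  675 → van 1 (new)  [load 675/725]
  650 → van 2 (new)  [load 650/725]
  650 → van 3 (new)  [load 650/725]
  600 → van 4 (new)  [load 600/725]
  575 → van 5 (new)  [load 575/725]
  400 → van 6 (new)  [load 400/725]
  300 → van 6  [load 700/725]
  275 → van 7 (new)  [load 275/725]
  100 → van 4  [load 700/725]
  100 → van 5  [load 675/725]
7 vans opened.

7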